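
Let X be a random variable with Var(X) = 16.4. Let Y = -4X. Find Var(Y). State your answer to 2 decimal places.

Var(-4X) = (-4)²·Var(X) = 16·16.4 = 262.4

262.40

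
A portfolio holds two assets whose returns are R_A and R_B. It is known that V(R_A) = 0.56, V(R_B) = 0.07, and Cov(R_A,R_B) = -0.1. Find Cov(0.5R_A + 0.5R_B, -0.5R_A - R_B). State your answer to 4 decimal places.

-0.1000

Cov(0.5R_A + 0.5R_B, -0.5R_A - R_B) = (0.5)(-0.5)V(R_A) + (0.5)(-1)V(R_B) + [(0.5)(-1) + (0.5)(-0.5)]Cov(R_A,R_B)
= -0.25·0.56 + -0.5·0.07 + -0.75·-0.1 = -0.1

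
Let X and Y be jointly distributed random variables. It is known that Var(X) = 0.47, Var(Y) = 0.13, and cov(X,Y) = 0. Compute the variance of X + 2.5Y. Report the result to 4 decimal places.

Var(X + 2.5Y) = (1)²·Var(X) + (2.5)²·Var(Y) + 2·(1)·(2.5)·cov(X,Y)
= 1·0.47 + 6.25·0.13 + 5·0 = 1.2825

1.2825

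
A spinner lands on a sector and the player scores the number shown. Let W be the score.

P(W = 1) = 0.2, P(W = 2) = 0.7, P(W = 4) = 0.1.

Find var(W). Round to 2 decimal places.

0.60

E[W] = (1)(0.2) + (2)(0.7) + (4)(0.1) = 2
E[W²] = (1)²(0.2) + (2)²(0.7) + (4)²(0.1) = 4.6
var(W) = E[W²] − (E[W])² = 4.6 − (2)² = 0.6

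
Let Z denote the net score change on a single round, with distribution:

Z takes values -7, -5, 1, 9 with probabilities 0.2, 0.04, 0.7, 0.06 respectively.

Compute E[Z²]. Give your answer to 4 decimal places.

16.3600

E[Z²] = (-7)²(0.2) + (-5)²(0.04) + (1)²(0.7) + (9)²(0.06) = 16.36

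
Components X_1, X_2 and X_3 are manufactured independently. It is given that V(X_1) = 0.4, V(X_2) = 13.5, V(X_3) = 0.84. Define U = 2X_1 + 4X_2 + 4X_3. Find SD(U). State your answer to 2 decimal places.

By independence, V(U) = (2)²V(X_1) + (4)²V(X_2) + (4)²V(X_3)
= (2)²·0.4 + (4)²·13.5 + (4)²·0.84 = 231.04
SD(U) = √231.04 ≈ 15.20

15.20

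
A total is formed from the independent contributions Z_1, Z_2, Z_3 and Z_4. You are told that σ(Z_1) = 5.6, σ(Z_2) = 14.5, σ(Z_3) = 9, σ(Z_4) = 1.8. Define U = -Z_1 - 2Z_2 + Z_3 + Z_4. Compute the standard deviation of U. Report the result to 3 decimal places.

var(Z_1) = 31.36, var(Z_2) = 210.25, var(Z_3) = 81, var(Z_4) = 3.24
By independence, var(U) = (-1)²var(Z_1) + (-2)²var(Z_2) + (1)²var(Z_3) + (1)²var(Z_4)
= (-1)²·31.36 + (-2)²·210.25 + (1)²·81 + (1)²·3.24 = 956.6
σ(U) = √956.6 ≈ 30.929

30.929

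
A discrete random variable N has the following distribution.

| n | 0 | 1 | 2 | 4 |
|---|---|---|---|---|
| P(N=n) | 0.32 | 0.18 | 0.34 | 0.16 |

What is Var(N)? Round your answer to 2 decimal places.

1.85

E[N] = (0)(0.32) + (1)(0.18) + (2)(0.34) + (4)(0.16) = 1.5
E[N²] = (0)²(0.32) + (1)²(0.18) + (2)²(0.34) + (4)²(0.16) = 4.1
Var(N) = E[N²] − (E[N])² = 4.1 − (1.5)² = 1.85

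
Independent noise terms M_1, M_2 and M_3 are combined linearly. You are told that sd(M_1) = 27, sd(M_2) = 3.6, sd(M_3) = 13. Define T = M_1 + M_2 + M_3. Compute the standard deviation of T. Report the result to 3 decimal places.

30.182

Var(M_1) = 729, Var(M_2) = 12.96, Var(M_3) = 169
By independence, Var(T) = (1)²Var(M_1) + (1)²Var(M_2) + (1)²Var(M_3)
= (1)²·729 + (1)²·12.96 + (1)²·169 = 910.96
sd(T) = √910.96 ≈ 30.182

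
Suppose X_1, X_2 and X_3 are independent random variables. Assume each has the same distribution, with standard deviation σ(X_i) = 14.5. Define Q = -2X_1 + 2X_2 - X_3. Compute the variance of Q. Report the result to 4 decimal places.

Var(X_i) = (14.5)² = 210.25
By independence, Var(Q) = (-2)²Var(X_1) + (2)²Var(X_2) + (-1)²Var(X_3)
= (-2)²·210.25 + (2)²·210.25 + (-1)²·210.25 = 1892.25

1892.2500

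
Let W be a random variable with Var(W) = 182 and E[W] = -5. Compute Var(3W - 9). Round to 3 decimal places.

Var(3W - 9) = (3)²·Var(W) = 9·182 = 1638

1638.000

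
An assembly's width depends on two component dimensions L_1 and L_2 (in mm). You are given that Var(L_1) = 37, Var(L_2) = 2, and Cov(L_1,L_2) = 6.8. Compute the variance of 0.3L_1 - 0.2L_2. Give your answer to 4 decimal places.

2.5940

Var(0.3L_1 - 0.2L_2) = (0.3)²·Var(L_1) + (-0.2)²·Var(L_2) + 2·(0.3)·(-0.2)·Cov(L_1,L_2)
= 0.09·37 + 0.04·2 + -0.12·6.8 = 2.594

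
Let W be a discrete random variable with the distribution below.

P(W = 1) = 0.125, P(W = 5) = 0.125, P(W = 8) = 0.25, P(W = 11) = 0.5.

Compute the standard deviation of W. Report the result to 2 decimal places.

3.42

E[W] = (1)(0.125) + (5)(0.125) + (8)(0.25) + (11)(0.5) = 8.25
E[W²] = (1)²(0.125) + (5)²(0.125) + (8)²(0.25) + (11)²(0.5) = 79.75
var(W) = E[W²] − (E[W])² = 79.75 − (8.25)² = 11.6875
σ(W) = √11.6875 ≈ 3.42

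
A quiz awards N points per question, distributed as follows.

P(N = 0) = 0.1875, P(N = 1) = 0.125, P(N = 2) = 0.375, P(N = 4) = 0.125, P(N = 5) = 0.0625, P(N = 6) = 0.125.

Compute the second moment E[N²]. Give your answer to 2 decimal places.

9.69

E[N²] = (0)²(0.1875) + (1)²(0.125) + (2)²(0.375) + (4)²(0.125) + (5)²(0.0625) + (6)²(0.125) = 9.6875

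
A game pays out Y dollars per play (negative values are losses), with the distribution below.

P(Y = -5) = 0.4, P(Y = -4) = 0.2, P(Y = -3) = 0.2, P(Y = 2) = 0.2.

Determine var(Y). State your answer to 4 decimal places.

E[Y] = (-5)(0.4) + (-4)(0.2) + (-3)(0.2) + (2)(0.2) = -3
E[Y²] = (-5)²(0.4) + (-4)²(0.2) + (-3)²(0.2) + (2)²(0.2) = 15.8
var(Y) = E[Y²] − (E[Y])² = 15.8 − (-3)² = 6.8

6.8000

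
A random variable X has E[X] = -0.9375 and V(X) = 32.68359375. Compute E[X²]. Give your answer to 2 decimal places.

33.56

E[X²] = V(X) + (E[X])² = 32.68359375 + (-0.9375)² = 33.5625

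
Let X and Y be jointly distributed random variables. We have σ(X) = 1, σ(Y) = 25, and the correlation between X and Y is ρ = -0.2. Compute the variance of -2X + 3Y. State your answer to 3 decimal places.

5689.000

var(X) = (1)² = 1;  var(Y) = (25)² = 625
Cov(X,Y) = ρ·σ(X)·σ(Y) = -0.2·1·25 = -5
var(-2X + 3Y) = (-2)²·var(X) + (3)²·var(Y) + 2·(-2)·(3)·Cov(X,Y)
= 4·1 + 9·625 + -12·-5 = 5689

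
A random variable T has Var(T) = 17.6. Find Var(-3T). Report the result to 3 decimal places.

158.400

Var(-3T) = (-3)²·Var(T) = 9·17.6 = 158.4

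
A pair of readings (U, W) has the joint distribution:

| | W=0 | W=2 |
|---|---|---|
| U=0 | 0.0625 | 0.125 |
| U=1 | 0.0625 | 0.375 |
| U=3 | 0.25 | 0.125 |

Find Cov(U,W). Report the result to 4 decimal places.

-0.4531

E[U] = 1.5625,  E[W] = 1.25
E[UW] = 1.5
Cov(U,W) = E[UW] − E[U]E[W] = 1.5 − (1.5625)(1.25) = -0.453125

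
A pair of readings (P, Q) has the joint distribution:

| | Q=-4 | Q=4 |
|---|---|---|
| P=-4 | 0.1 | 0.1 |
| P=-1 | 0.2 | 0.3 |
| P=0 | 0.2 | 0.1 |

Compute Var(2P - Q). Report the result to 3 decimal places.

25.640

E[P] = -1.3,  E[Q] = 0,  E[PQ] = -0.4
Var(P) = 3.7 − (-1.3)² = 2.01;  Var(Q) = 16 − (0)² = 16
Cov(P,Q) = -0.4 − (-1.3)(0) = -0.4
Var(2P - Q) = (2)²·2.01 + (-1)²·16 + 2·(2)·(-1)·-0.4 = 25.64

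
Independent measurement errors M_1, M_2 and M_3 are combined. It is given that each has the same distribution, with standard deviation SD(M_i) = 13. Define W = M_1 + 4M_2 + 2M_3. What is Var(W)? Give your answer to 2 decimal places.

Var(M_i) = (13)² = 169
By independence, Var(W) = (1)²Var(M_1) + (4)²Var(M_2) + (2)²Var(M_3)
= (1)²·169 + (4)²·169 + (2)²·169 = 3549

3549.00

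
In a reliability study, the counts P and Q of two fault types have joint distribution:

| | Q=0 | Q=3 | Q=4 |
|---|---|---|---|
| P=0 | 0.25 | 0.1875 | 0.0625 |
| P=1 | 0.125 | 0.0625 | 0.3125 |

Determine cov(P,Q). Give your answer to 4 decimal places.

E[P] = 0.5,  E[Q] = 2.25
E[PQ] = 1.4375
cov(P,Q) = E[PQ] − E[P]E[Q] = 1.4375 − (0.5)(2.25) = 0.3125

0.3125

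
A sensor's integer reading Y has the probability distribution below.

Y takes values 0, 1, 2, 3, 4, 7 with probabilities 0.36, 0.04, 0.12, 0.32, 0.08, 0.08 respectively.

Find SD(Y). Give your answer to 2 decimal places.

2.03

E[Y] = (0)(0.36) + (1)(0.04) + (2)(0.12) + (3)(0.32) + (4)(0.08) + (7)(0.08) = 2.12
E[Y²] = (0)²(0.36) + (1)²(0.04) + (2)²(0.12) + (3)²(0.32) + (4)²(0.08) + (7)²(0.08) = 8.6
Var(Y) = E[Y²] − (E[Y])² = 8.6 − (2.12)² = 4.1056
SD(Y) = √4.1056 ≈ 2.03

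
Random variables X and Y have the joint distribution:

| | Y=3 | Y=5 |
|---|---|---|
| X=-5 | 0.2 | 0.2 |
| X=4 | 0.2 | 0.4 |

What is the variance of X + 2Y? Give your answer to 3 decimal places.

E[X] = 0.4,  E[Y] = 4.2,  E[XY] = 2.4
var(X) = 19.6 − (0.4)² = 19.44;  var(Y) = 18.6 − (4.2)² = 0.96
Cov(X,Y) = 2.4 − (0.4)(4.2) = 0.72
var(X + 2Y) = (1)²·19.44 + (2)²·0.96 + 2·(1)·(2)·0.72 = 26.16

26.160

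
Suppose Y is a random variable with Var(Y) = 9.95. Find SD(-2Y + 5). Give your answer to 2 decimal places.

6.31

Var(-2Y + 5) = (-2)²·9.95 = 39.8
SD(-2Y + 5) = √39.8 ≈ 6.31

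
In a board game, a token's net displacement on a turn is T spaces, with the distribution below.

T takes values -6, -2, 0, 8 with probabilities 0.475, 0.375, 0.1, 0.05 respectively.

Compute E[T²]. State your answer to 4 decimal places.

21.8000

E[T²] = (-6)²(0.475) + (-2)²(0.375) + (0)²(0.1) + (8)²(0.05) = 21.8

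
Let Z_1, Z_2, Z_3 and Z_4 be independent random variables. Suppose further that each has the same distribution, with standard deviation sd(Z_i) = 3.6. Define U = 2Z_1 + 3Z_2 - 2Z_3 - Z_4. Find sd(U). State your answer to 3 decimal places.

15.274

var(Z_i) = (3.6)² = 12.96
By independence, var(U) = (2)²var(Z_1) + (3)²var(Z_2) + (-2)²var(Z_3) + (-1)²var(Z_4)
= (2)²·12.96 + (3)²·12.96 + (-2)²·12.96 + (-1)²·12.96 = 233.28
sd(U) = √233.28 ≈ 15.274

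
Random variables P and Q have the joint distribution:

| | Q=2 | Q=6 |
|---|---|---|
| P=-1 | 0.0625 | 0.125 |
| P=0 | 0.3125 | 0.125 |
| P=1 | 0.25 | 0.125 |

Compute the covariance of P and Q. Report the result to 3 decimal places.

-0.281

E[P] = 0.1875,  E[Q] = 3.5
E[PQ] = 0.375
Cov(P,Q) = E[PQ] − E[P]E[Q] = 0.375 − (0.1875)(3.5) = -0.28125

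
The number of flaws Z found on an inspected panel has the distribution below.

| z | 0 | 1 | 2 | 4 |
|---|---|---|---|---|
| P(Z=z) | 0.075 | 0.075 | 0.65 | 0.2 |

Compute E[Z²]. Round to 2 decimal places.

5.88

E[Z²] = (0)²(0.075) + (1)²(0.075) + (2)²(0.65) + (4)²(0.2) = 5.875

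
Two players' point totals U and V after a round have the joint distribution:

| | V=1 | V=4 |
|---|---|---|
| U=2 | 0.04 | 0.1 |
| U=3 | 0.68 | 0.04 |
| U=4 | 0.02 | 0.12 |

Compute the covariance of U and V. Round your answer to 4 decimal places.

0.0600

E[U] = 3,  E[V] = 1.78
E[UV] = 5.4
Cov(U,V) = E[UV] − E[U]E[V] = 5.4 − (3)(1.78) = 0.06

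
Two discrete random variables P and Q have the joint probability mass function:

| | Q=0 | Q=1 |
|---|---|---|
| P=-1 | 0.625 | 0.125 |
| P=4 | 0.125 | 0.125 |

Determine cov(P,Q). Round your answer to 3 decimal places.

0.313

E[P] = 0.25,  E[Q] = 0.25
E[PQ] = 0.375
cov(P,Q) = E[PQ] − E[P]E[Q] = 0.375 − (0.25)(0.25) = 0.3125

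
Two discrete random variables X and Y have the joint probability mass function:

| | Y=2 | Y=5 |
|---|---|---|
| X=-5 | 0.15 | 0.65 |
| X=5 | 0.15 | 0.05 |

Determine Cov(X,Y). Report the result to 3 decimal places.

-2.700

E[X] = -3,  E[Y] = 4.1
E[XY] = -15
Cov(X,Y) = E[XY] − E[X]E[Y] = -15 − (-3)(4.1) = -2.7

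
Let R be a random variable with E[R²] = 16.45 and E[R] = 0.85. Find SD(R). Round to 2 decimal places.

3.97

V(R) = 16.45 − (0.85)² = 15.7275
SD(R) = √15.7275 ≈ 3.97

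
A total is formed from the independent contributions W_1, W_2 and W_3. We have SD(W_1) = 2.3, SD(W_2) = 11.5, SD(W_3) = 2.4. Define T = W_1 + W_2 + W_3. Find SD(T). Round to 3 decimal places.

11.971

Var(W_1) = 5.29, Var(W_2) = 132.25, Var(W_3) = 5.76
By independence, Var(T) = (1)²Var(W_1) + (1)²Var(W_2) + (1)²Var(W_3)
= (1)²·5.29 + (1)²·132.25 + (1)²·5.76 = 143.3
SD(T) = √143.3 ≈ 11.971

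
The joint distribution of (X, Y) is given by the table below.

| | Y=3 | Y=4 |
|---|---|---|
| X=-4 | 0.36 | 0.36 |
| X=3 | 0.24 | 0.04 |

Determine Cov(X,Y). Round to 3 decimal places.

E[X] = -2.04,  E[Y] = 3.4
E[XY] = -7.44
Cov(X,Y) = E[XY] − E[X]E[Y] = -7.44 − (-2.04)(3.4) = -0.504

-0.504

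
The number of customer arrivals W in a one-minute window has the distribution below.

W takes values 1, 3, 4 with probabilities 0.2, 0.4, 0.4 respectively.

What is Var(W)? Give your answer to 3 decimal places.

E[W] = (1)(0.2) + (3)(0.4) + (4)(0.4) = 3
E[W²] = (1)²(0.2) + (3)²(0.4) + (4)²(0.4) = 10.2
Var(W) = E[W²] − (E[W])² = 10.2 − (3)² = 1.2

1.200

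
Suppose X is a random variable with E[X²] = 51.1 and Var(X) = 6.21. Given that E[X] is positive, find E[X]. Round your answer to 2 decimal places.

6.70

(E[X])² = E[X²] − Var(X) = 51.1 − 6.21 = 44.89
E[X] = √44.89 = 6.7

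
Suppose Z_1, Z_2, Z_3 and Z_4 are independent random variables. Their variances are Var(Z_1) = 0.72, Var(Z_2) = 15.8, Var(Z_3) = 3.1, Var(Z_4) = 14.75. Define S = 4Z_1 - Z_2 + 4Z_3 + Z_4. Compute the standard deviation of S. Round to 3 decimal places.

By independence, Var(S) = (4)²Var(Z_1) + (-1)²Var(Z_2) + (4)²Var(Z_3) + (1)²Var(Z_4)
= (4)²·0.72 + (-1)²·15.8 + (4)²·3.1 + (1)²·14.75 = 91.67
sd(S) = √91.67 ≈ 9.574

9.574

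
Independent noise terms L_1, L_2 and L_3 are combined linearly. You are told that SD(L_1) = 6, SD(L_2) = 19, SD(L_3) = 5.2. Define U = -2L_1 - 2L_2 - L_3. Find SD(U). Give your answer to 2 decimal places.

Var(L_1) = 36, Var(L_2) = 361, Var(L_3) = 27.04
By independence, Var(U) = (-2)²Var(L_1) + (-2)²Var(L_2) + (-1)²Var(L_3)
= (-2)²·36 + (-2)²·361 + (-1)²·27.04 = 1615.04
SD(U) = √1615.04 ≈ 40.19

40.19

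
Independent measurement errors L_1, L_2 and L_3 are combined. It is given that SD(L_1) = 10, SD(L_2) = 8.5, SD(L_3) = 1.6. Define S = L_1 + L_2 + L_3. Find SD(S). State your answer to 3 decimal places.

Var(L_1) = 100, Var(L_2) = 72.25, Var(L_3) = 2.56
By independence, Var(S) = (1)²Var(L_1) + (1)²Var(L_2) + (1)²Var(L_3)
= (1)²·100 + (1)²·72.25 + (1)²·2.56 = 174.81
SD(S) = √174.81 ≈ 13.222

13.222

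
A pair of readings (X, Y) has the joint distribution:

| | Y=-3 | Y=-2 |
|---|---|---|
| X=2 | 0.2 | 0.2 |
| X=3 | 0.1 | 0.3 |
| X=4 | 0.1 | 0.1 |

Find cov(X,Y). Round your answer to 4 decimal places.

E[X] = 2.8,  E[Y] = -2.4
E[XY] = -6.7
cov(X,Y) = E[XY] − E[X]E[Y] = -6.7 − (2.8)(-2.4) = 0.02

0.0200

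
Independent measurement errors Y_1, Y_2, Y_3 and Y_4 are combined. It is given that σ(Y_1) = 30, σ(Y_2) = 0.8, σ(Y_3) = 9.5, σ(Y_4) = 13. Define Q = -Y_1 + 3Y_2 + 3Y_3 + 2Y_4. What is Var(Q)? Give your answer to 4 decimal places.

2394.0100

Var(Y_1) = 900, Var(Y_2) = 0.64, Var(Y_3) = 90.25, Var(Y_4) = 169
By independence, Var(Q) = (-1)²Var(Y_1) + (3)²Var(Y_2) + (3)²Var(Y_3) + (2)²Var(Y_4)
= (-1)²·900 + (3)²·0.64 + (3)²·90.25 + (2)²·169 = 2394.01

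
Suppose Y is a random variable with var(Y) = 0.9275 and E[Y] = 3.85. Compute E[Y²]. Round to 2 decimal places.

E[Y²] = var(Y) + (E[Y])² = 0.9275 + (3.85)² = 15.75

15.75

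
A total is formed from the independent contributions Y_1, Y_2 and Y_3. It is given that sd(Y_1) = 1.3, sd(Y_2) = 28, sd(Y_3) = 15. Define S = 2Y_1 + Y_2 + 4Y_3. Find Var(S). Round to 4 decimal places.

Var(Y_1) = 1.69, Var(Y_2) = 784, Var(Y_3) = 225
By independence, Var(S) = (2)²Var(Y_1) + (1)²Var(Y_2) + (4)²Var(Y_3)
= (2)²·1.69 + (1)²·784 + (4)²·225 = 4390.76

4390.7600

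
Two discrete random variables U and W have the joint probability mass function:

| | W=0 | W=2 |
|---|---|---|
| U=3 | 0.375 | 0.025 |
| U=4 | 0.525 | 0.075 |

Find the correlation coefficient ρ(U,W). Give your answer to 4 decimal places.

E[U] = 3.6,  E[W] = 0.2
E[UW] = 0.75
Cov(U,W) = E[UW] − E[U]E[W] = 0.75 − (3.6)(0.2) = 0.03
var(U) = 0.24,  var(W) = 0.36
ρ = 0.03 / √(0.24·0.36) ≈ 0.1021

0.1021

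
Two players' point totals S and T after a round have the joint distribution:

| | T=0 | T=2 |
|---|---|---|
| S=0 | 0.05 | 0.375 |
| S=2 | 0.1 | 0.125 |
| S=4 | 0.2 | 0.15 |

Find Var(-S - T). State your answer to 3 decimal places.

2.578

E[S] = 1.85,  E[T] = 1.3,  E[ST] = 1.7
Var(S) = 6.5 − (1.85)² = 3.0775;  Var(T) = 2.6 − (1.3)² = 0.91
Cov(S,T) = 1.7 − (1.85)(1.3) = -0.705
Var(-S - T) = (-1)²·3.0775 + (-1)²·0.91 + 2·(-1)·(-1)·-0.705 = 2.5775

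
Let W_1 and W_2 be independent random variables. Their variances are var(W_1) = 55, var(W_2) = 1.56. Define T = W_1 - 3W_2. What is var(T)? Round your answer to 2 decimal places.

69.04

By independence, var(T) = (1)²var(W_1) + (-3)²var(W_2)
= (1)²·55 + (-3)²·1.56 = 69.04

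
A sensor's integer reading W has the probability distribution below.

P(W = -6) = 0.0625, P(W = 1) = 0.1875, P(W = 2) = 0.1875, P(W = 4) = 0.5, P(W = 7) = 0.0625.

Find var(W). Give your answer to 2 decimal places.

7.36

E[W] = (-6)(0.0625) + (1)(0.1875) + (2)(0.1875) + (4)(0.5) + (7)(0.0625) = 2.625
E[W²] = (-6)²(0.0625) + (1)²(0.1875) + (2)²(0.1875) + (4)²(0.5) + (7)²(0.0625) = 14.25
var(W) = E[W²] − (E[W])² = 14.25 − (2.625)² = 7.359375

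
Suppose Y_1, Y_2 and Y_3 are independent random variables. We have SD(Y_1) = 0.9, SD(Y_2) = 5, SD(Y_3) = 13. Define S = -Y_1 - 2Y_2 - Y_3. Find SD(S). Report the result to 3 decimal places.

V(Y_1) = 0.81, V(Y_2) = 25, V(Y_3) = 169
By independence, V(S) = (-1)²V(Y_1) + (-2)²V(Y_2) + (-1)²V(Y_3)
= (-1)²·0.81 + (-2)²·25 + (-1)²·169 = 269.81
SD(S) = √269.81 ≈ 16.426

16.426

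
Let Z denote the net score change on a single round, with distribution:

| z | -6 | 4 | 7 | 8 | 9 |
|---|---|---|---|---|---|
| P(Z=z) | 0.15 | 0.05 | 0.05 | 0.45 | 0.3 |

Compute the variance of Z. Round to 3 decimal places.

26.348

E[Z] = (-6)(0.15) + (4)(0.05) + (7)(0.05) + (8)(0.45) + (9)(0.3) = 5.95
E[Z²] = (-6)²(0.15) + (4)²(0.05) + (7)²(0.05) + (8)²(0.45) + (9)²(0.3) = 61.75
V(Z) = E[Z²] − (E[Z])² = 61.75 − (5.95)² = 26.3475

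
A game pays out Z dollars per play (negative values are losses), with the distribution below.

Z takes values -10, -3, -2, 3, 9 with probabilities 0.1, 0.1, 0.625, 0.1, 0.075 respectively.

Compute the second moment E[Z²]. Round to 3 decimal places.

20.375

E[Z²] = (-10)²(0.1) + (-3)²(0.1) + (-2)²(0.625) + (3)²(0.1) + (9)²(0.075) = 20.375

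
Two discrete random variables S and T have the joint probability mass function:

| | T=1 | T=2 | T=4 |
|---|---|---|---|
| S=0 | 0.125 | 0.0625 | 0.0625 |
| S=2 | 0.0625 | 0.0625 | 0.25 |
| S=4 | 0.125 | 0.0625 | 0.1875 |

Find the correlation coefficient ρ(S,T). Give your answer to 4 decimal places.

E[S] = 2.25,  E[T] = 2.6875
E[ST] = 6.375
Cov(S,T) = E[ST] − E[S]E[T] = 6.375 − (2.25)(2.6875) = 0.328125
V(S) = 2.4375,  V(T) = 1.83984375
ρ = 0.328125 / √(2.4375·1.83984375) ≈ 0.1549

0.1549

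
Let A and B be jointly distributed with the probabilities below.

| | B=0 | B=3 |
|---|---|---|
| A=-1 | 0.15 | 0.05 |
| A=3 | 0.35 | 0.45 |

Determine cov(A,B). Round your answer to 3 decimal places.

0.600

E[A] = 2.2,  E[B] = 1.5
E[AB] = 3.9
cov(A,B) = E[AB] − E[A]E[B] = 3.9 − (2.2)(1.5) = 0.6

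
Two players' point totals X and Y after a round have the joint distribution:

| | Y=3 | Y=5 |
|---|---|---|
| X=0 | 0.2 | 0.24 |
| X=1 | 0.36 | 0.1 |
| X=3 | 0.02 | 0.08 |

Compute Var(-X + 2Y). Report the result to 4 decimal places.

4.5136

E[X] = 0.76,  E[Y] = 3.84,  E[XY] = 2.96
Var(X) = 1.36 − (0.76)² = 0.7824;  Var(Y) = 15.72 − (3.84)² = 0.9744
Cov(X,Y) = 2.96 − (0.76)(3.84) = 0.0416
Var(-X + 2Y) = (-1)²·0.7824 + (2)²·0.9744 + 2·(-1)·(2)·0.0416 = 4.5136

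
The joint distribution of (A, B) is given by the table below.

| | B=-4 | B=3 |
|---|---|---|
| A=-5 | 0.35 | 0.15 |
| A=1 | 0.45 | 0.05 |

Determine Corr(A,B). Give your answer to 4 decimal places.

-0.2500

E[A] = -2,  E[B] = -2.6
E[AB] = 3.1
Cov(A,B) = E[AB] − E[A]E[B] = 3.1 − (-2)(-2.6) = -2.1
var(A) = 9,  var(B) = 7.84
ρ = -2.1 / √(9·7.84) ≈ -0.2500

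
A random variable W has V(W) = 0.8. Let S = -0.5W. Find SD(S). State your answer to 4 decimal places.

V(-0.5W) = (-0.5)²·0.8 = 0.2
SD(S) = √0.2 ≈ 0.4472

0.4472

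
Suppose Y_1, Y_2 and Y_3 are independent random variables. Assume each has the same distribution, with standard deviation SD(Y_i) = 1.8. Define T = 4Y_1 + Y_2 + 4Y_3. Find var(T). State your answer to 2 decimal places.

106.92

var(Y_i) = (1.8)² = 3.24
By independence, var(T) = (4)²var(Y_1) + (1)²var(Y_2) + (4)²var(Y_3)
= (4)²·3.24 + (1)²·3.24 + (4)²·3.24 = 106.92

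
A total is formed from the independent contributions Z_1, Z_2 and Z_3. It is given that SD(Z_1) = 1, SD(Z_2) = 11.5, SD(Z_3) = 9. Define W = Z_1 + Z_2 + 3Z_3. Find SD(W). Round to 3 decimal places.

29.364

Var(Z_1) = 1, Var(Z_2) = 132.25, Var(Z_3) = 81
By independence, Var(W) = (1)²Var(Z_1) + (1)²Var(Z_2) + (3)²Var(Z_3)
= (1)²·1 + (1)²·132.25 + (3)²·81 = 862.25
SD(W) = √862.25 ≈ 29.364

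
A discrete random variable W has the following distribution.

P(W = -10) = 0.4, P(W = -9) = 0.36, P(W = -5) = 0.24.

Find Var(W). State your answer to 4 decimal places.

E[W] = (-10)(0.4) + (-9)(0.36) + (-5)(0.24) = -8.44
E[W²] = (-10)²(0.4) + (-9)²(0.36) + (-5)²(0.24) = 75.16
Var(W) = E[W²] − (E[W])² = 75.16 − (-8.44)² = 3.9264

3.9264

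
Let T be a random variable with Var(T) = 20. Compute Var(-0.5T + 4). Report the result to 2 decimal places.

Var(-0.5T + 4) = (-0.5)²·Var(T) = 0.25·20 = 5

5.00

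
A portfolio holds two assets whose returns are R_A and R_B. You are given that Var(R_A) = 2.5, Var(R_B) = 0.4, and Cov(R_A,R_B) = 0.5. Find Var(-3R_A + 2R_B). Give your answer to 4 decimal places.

18.1000

Var(-3R_A + 2R_B) = (-3)²·Var(R_A) + (2)²·Var(R_B) + 2·(-3)·(2)·Cov(R_A,R_B)
= 9·2.5 + 4·0.4 + -12·0.5 = 18.1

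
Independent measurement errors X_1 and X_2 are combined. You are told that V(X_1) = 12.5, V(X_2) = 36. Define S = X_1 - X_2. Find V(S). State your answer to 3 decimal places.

48.500

By independence, V(S) = (1)²V(X_1) + (-1)²V(X_2)
= (1)²·12.5 + (-1)²·36 = 48.5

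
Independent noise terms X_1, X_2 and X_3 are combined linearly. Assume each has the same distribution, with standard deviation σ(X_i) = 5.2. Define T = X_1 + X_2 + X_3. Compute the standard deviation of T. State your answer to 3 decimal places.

9.007

var(X_i) = (5.2)² = 27.04
By independence, var(T) = (1)²var(X_1) + (1)²var(X_2) + (1)²var(X_3)
= (1)²·27.04 + (1)²·27.04 + (1)²·27.04 = 81.12
σ(T) = √81.12 ≈ 9.007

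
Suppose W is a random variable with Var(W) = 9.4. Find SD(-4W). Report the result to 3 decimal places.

Var(-4W) = (-4)²·9.4 = 150.4
SD(-4W) = √150.4 ≈ 12.264

12.264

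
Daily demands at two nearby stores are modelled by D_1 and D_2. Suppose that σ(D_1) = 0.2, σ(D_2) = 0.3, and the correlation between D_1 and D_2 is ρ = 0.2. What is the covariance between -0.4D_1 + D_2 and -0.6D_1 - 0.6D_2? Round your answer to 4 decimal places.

-0.0487

var(D_1) = (0.2)² = 0.04;  var(D_2) = (0.3)² = 0.09
Cov(D_1,D_2) = ρ·σ(D_1)·σ(D_2) = 0.2·0.2·0.3 = 0.012
Cov(-0.4D_1 + D_2, -0.6D_1 - 0.6D_2) = (-0.4)(-0.6)var(D_1) + (1)(-0.6)var(D_2) + [(-0.4)(-0.6) + (1)(-0.6)]Cov(D_1,D_2)
= 0.24·0.04 + -0.6·0.09 + -0.36·0.012 = -0.04872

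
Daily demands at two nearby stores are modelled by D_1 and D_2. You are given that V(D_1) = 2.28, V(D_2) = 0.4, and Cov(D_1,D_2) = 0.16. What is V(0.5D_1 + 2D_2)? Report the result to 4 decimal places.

2.4900

V(0.5D_1 + 2D_2) = (0.5)²·V(D_1) + (2)²·V(D_2) + 2·(0.5)·(2)·Cov(D_1,D_2)
= 0.25·2.28 + 4·0.4 + 2·0.16 = 2.49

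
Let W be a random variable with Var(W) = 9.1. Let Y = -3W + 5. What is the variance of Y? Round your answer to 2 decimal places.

Var(-3W + 5) = (-3)²·Var(W) = 9·9.1 = 81.9

81.90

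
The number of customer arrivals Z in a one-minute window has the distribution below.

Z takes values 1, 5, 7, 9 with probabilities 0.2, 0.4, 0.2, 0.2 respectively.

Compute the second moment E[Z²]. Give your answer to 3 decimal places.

36.200

E[Z²] = (1)²(0.2) + (5)²(0.4) + (7)²(0.2) + (9)²(0.2) = 36.2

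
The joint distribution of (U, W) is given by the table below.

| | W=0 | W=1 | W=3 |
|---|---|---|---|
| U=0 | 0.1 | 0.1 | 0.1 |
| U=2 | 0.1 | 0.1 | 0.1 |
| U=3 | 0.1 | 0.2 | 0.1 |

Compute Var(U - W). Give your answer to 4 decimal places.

E[U] = 1.8,  E[W] = 1.3,  E[UW] = 2.3
Var(U) = 4.8 − (1.8)² = 1.56;  Var(W) = 3.1 − (1.3)² = 1.41
Cov(U,W) = 2.3 − (1.8)(1.3) = -0.04
Var(U - W) = (1)²·1.56 + (-1)²·1.41 + 2·(1)·(-1)·-0.04 = 3.05

3.0500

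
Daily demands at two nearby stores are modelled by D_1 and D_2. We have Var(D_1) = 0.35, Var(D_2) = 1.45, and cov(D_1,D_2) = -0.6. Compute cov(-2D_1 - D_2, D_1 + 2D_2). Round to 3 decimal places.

cov(-2D_1 - D_2, D_1 + 2D_2) = (-2)(1)Var(D_1) + (-1)(2)Var(D_2) + [(-2)(2) + (-1)(1)]cov(D_1,D_2)
= -2·0.35 + -2·1.45 + -5·-0.6 = -0.6

-0.600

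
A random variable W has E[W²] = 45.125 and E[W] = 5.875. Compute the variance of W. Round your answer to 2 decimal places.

10.61

Var(W) = 45.125 − (5.875)² = 10.609375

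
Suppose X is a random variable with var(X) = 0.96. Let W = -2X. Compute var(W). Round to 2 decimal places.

3.84

var(-2X) = (-2)²·var(X) = 4·0.96 = 3.84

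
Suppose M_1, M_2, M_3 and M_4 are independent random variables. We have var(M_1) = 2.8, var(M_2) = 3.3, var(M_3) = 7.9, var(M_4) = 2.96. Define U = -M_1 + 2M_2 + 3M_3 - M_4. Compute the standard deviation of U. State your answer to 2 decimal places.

By independence, var(U) = (-1)²var(M_1) + (2)²var(M_2) + (3)²var(M_3) + (-1)²var(M_4)
= (-1)²·2.8 + (2)²·3.3 + (3)²·7.9 + (-1)²·2.96 = 90.06
SD(U) = √90.06 ≈ 9.49

9.49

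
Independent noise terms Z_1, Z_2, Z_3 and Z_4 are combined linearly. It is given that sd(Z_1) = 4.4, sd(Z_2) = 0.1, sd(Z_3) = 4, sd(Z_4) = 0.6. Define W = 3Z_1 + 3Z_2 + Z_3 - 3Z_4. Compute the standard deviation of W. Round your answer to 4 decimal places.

13.9129

V(Z_1) = 19.36, V(Z_2) = 0.01, V(Z_3) = 16, V(Z_4) = 0.36
By independence, V(W) = (3)²V(Z_1) + (3)²V(Z_2) + (1)²V(Z_3) + (-3)²V(Z_4)
= (3)²·19.36 + (3)²·0.01 + (1)²·16 + (-3)²·0.36 = 193.57
sd(W) = √193.57 ≈ 13.9129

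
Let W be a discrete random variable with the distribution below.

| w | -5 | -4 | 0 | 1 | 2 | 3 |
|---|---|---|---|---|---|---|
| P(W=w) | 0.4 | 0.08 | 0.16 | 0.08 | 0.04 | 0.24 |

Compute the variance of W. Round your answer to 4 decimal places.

11.6064

E[W] = (-5)(0.4) + (-4)(0.08) + (0)(0.16) + (1)(0.08) + (2)(0.04) + (3)(0.24) = -1.44
E[W²] = (-5)²(0.4) + (-4)²(0.08) + (0)²(0.16) + (1)²(0.08) + (2)²(0.04) + (3)²(0.24) = 13.68
V(W) = E[W²] − (E[W])² = 13.68 − (-1.44)² = 11.6064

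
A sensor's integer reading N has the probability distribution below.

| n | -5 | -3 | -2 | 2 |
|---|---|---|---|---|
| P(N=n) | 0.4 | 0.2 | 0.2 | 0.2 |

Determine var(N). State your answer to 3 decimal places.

6.640

E[N] = (-5)(0.4) + (-3)(0.2) + (-2)(0.2) + (2)(0.2) = -2.6
E[N²] = (-5)²(0.4) + (-3)²(0.2) + (-2)²(0.2) + (2)²(0.2) = 13.4
var(N) = E[N²] − (E[N])² = 13.4 − (-2.6)² = 6.64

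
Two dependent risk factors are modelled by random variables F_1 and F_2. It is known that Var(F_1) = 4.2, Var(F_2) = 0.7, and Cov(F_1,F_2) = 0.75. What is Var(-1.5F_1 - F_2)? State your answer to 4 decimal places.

12.4000

Var(-1.5F_1 - F_2) = (-1.5)²·Var(F_1) + (-1)²·Var(F_2) + 2·(-1.5)·(-1)·Cov(F_1,F_2)
= 2.25·4.2 + 1·0.7 + 3·0.75 = 12.4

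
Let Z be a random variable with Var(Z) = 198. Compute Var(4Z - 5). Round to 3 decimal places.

Var(4Z - 5) = (4)²·Var(Z) = 16·198 = 3168

3168.000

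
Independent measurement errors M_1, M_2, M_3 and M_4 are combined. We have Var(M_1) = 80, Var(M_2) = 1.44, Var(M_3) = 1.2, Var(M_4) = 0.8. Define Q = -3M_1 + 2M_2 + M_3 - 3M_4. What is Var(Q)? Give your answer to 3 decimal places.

By independence, Var(Q) = (-3)²Var(M_1) + (2)²Var(M_2) + (1)²Var(M_3) + (-3)²Var(M_4)
= (-3)²·80 + (2)²·1.44 + (1)²·1.2 + (-3)²·0.8 = 734.16

734.160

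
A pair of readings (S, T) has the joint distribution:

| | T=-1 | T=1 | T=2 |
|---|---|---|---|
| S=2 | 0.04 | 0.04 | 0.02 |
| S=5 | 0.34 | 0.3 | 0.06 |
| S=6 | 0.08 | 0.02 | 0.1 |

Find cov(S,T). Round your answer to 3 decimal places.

E[S] = 4.9,  E[T] = 0.26
E[ST] = 1.32
cov(S,T) = E[ST] − E[S]E[T] = 1.32 − (4.9)(0.26) = 0.046

0.046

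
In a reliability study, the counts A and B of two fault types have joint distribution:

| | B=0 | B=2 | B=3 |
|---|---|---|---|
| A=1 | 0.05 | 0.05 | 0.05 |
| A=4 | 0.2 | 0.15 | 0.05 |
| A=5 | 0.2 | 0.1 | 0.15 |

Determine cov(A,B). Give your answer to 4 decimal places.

-0.1000

E[A] = 4,  E[B] = 1.35
E[AB] = 5.3
cov(A,B) = E[AB] − E[A]E[B] = 5.3 − (4)(1.35) = -0.1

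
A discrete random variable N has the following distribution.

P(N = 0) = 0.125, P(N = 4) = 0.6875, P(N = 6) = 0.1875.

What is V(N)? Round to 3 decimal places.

E[N] = (0)(0.125) + (4)(0.6875) + (6)(0.1875) = 3.875
E[N²] = (0)²(0.125) + (4)²(0.6875) + (6)²(0.1875) = 17.75
V(N) = E[N²] − (E[N])² = 17.75 − (3.875)² = 2.734375

2.734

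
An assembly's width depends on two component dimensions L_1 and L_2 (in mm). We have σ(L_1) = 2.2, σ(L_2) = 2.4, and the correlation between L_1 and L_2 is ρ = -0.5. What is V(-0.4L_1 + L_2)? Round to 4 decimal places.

V(L_1) = (2.2)² = 4.84;  V(L_2) = (2.4)² = 5.76
Cov(L_1,L_2) = ρ·σ(L_1)·σ(L_2) = -0.5·2.2·2.4 = -2.64
V(-0.4L_1 + L_2) = (-0.4)²·V(L_1) + (1)²·V(L_2) + 2·(-0.4)·(1)·Cov(L_1,L_2)
= 0.16·4.84 + 1·5.76 + -0.8·-2.64 = 8.6464

8.6464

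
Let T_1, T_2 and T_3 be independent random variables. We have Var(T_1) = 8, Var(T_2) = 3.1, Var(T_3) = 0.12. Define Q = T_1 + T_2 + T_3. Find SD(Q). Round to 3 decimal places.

By independence, Var(Q) = (1)²Var(T_1) + (1)²Var(T_2) + (1)²Var(T_3)
= (1)²·8 + (1)²·3.1 + (1)²·0.12 = 11.22
SD(Q) = √11.22 ≈ 3.350

3.350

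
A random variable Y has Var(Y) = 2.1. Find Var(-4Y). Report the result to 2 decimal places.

Var(-4Y) = (-4)²·Var(Y) = 16·2.1 = 33.6

33.60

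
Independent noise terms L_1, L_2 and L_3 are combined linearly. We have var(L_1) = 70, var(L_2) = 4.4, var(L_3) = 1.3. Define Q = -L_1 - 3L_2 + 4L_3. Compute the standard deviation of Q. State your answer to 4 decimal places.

11.4193

By independence, var(Q) = (-1)²var(L_1) + (-3)²var(L_2) + (4)²var(L_3)
= (-1)²·70 + (-3)²·4.4 + (4)²·1.3 = 130.4
SD(Q) = √130.4 ≈ 11.4193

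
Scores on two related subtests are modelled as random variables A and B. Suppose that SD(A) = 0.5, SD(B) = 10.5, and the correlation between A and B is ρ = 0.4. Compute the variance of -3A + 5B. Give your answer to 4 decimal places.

2695.5000

Var(A) = (0.5)² = 0.25;  Var(B) = (10.5)² = 110.25
Cov(A,B) = ρ·SD(A)·SD(B) = 0.4·0.5·10.5 = 2.1
Var(-3A + 5B) = (-3)²·Var(A) + (5)²·Var(B) + 2·(-3)·(5)·Cov(A,B)
= 9·0.25 + 25·110.25 + -30·2.1 = 2695.5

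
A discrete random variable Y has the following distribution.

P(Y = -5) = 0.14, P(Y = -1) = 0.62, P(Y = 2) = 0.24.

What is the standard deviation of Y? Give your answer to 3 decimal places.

2.092

E[Y] = (-5)(0.14) + (-1)(0.62) + (2)(0.24) = -0.84
E[Y²] = (-5)²(0.14) + (-1)²(0.62) + (2)²(0.24) = 5.08
V(Y) = E[Y²] − (E[Y])² = 5.08 − (-0.84)² = 4.3744
σ(Y) = √4.3744 ≈ 2.092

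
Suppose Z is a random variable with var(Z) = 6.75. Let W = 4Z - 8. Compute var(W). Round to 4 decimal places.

108.0000

var(4Z - 8) = (4)²·var(Z) = 16·6.75 = 108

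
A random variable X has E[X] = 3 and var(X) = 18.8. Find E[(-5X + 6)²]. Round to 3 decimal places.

551.000

E[-5X + 6] = -5·3 + 6 = -9
var(-5X + 6) = (-5)²·18.8 = 470
E[(-5X + 6)²] = var((-5X + 6)) + (E[(-5X + 6)])² = 470 + (-9)² = 551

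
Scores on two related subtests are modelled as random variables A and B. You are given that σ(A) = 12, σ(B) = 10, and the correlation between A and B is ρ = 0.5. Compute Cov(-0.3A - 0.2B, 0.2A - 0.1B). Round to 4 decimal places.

Var(A) = (12)² = 144;  Var(B) = (10)² = 100
Cov(A,B) = ρ·σ(A)·σ(B) = 0.5·12·10 = 60
Cov(-0.3A - 0.2B, 0.2A - 0.1B) = (-0.3)(0.2)Var(A) + (-0.2)(-0.1)Var(B) + [(-0.3)(-0.1) + (-0.2)(0.2)]Cov(A,B)
= -0.06·144 + 0.02·100 + -0.01·60 = -7.24

-7.2400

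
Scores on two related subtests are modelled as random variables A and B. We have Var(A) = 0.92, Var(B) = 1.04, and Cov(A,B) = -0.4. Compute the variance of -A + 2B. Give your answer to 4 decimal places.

6.6800

Var(-A + 2B) = (-1)²·Var(A) + (2)²·Var(B) + 2·(-1)·(2)·Cov(A,B)
= 1·0.92 + 4·1.04 + -4·-0.4 = 6.68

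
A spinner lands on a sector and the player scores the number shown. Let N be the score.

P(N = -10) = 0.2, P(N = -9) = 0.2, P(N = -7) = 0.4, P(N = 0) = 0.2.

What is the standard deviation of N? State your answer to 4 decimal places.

E[N] = (-10)(0.2) + (-9)(0.2) + (-7)(0.4) + (0)(0.2) = -6.6
E[N²] = (-10)²(0.2) + (-9)²(0.2) + (-7)²(0.4) + (0)²(0.2) = 55.8
Var(N) = E[N²] − (E[N])² = 55.8 − (-6.6)² = 12.24
sd(N) = √12.24 ≈ 3.4986

3.4986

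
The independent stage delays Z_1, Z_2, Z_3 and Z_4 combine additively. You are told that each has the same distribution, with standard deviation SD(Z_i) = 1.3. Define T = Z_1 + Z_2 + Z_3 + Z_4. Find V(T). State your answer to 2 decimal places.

V(Z_i) = (1.3)² = 1.69
By independence, V(T) = (1)²V(Z_1) + (1)²V(Z_2) + (1)²V(Z_3) + (1)²V(Z_4)
= (1)²·1.69 + (1)²·1.69 + (1)²·1.69 + (1)²·1.69 = 6.76

6.76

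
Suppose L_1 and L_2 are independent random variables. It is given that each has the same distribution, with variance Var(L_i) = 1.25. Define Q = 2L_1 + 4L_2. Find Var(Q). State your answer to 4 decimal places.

By independence, Var(Q) = (2)²Var(L_1) + (4)²Var(L_2)
= (2)²·1.25 + (4)²·1.25 = 25

25.0000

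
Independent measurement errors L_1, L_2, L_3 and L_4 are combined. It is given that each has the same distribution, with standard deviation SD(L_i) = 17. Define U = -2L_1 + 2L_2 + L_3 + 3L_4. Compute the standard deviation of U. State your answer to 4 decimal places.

72.1249

Var(L_i) = (17)² = 289
By independence, Var(U) = (-2)²Var(L_1) + (2)²Var(L_2) + (1)²Var(L_3) + (3)²Var(L_4)
= (-2)²·289 + (2)²·289 + (1)²·289 + (3)²·289 = 5202
SD(U) = √5202 ≈ 72.1249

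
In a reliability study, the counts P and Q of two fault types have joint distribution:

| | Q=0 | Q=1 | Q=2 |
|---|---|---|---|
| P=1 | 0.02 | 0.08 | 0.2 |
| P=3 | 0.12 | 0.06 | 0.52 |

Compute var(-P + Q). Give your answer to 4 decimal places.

1.3876

E[P] = 2.4,  E[Q] = 1.58,  E[PQ] = 3.78
var(P) = 6.6 − (2.4)² = 0.84;  var(Q) = 3.02 − (1.58)² = 0.5236
cov(P,Q) = 3.78 − (2.4)(1.58) = -0.012
var(-P + Q) = (-1)²·0.84 + (1)²·0.5236 + 2·(-1)·(1)·-0.012 = 1.3876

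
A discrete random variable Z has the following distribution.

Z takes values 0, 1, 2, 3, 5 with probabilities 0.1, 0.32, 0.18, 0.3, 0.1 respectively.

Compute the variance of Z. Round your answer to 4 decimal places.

E[Z] = (0)(0.1) + (1)(0.32) + (2)(0.18) + (3)(0.3) + (5)(0.1) = 2.08
E[Z²] = (0)²(0.1) + (1)²(0.32) + (2)²(0.18) + (3)²(0.3) + (5)²(0.1) = 6.24
V(Z) = E[Z²] − (E[Z])² = 6.24 − (2.08)² = 1.9136

1.9136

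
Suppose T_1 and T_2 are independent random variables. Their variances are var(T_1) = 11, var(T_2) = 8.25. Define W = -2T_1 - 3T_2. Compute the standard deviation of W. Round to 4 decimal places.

By independence, var(W) = (-2)²var(T_1) + (-3)²var(T_2)
= (-2)²·11 + (-3)²·8.25 = 118.25
σ(W) = √118.25 ≈ 10.8743

10.8743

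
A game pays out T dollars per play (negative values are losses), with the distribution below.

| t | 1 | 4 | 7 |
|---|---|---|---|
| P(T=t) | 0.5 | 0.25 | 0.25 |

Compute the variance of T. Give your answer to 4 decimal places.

E[T] = (1)(0.5) + (4)(0.25) + (7)(0.25) = 3.25
E[T²] = (1)²(0.5) + (4)²(0.25) + (7)²(0.25) = 16.75
var(T) = E[T²] − (E[T])² = 16.75 − (3.25)² = 6.1875

6.1875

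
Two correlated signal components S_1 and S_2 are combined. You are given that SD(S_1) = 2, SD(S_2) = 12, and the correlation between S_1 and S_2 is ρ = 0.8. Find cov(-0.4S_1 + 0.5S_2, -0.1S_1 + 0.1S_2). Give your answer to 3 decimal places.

5.632

Var(S_1) = (2)² = 4;  Var(S_2) = (12)² = 144
cov(S_1,S_2) = ρ·SD(S_1)·SD(S_2) = 0.8·2·12 = 19.2
cov(-0.4S_1 + 0.5S_2, -0.1S_1 + 0.1S_2) = (-0.4)(-0.1)Var(S_1) + (0.5)(0.1)Var(S_2) + [(-0.4)(0.1) + (0.5)(-0.1)]cov(S_1,S_2)
= 0.04·4 + 0.05·144 + -0.09·19.2 = 5.632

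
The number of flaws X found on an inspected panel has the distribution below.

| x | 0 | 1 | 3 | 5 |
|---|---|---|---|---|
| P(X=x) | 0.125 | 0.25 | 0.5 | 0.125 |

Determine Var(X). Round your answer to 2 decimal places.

E[X] = (0)(0.125) + (1)(0.25) + (3)(0.5) + (5)(0.125) = 2.375
E[X²] = (0)²(0.125) + (1)²(0.25) + (3)²(0.5) + (5)²(0.125) = 7.875
Var(X) = E[X²] − (E[X])² = 7.875 − (2.375)² = 2.234375

2.23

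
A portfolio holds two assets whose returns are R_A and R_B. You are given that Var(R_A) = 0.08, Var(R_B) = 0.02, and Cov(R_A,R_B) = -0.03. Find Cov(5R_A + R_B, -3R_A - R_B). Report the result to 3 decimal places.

Cov(5R_A + R_B, -3R_A - R_B) = (5)(-3)Var(R_A) + (1)(-1)Var(R_B) + [(5)(-1) + (1)(-3)]Cov(R_A,R_B)
= -15·0.08 + -1·0.02 + -8·-0.03 = -0.98

-0.980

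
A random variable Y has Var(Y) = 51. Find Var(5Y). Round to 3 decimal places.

Var(5Y) = (5)²·Var(Y) = 25·51 = 1275

1275.000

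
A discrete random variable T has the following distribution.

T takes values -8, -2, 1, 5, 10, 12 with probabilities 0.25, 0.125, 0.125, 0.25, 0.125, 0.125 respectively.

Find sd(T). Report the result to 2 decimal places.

7.06

E[T] = (-8)(0.25) + (-2)(0.125) + (1)(0.125) + (5)(0.25) + (10)(0.125) + (12)(0.125) = 1.875
E[T²] = (-8)²(0.25) + (-2)²(0.125) + (1)²(0.125) + (5)²(0.25) + (10)²(0.125) + (12)²(0.125) = 53.375
Var(T) = E[T²] − (E[T])² = 53.375 − (1.875)² = 49.859375
sd(T) = √49.859375 ≈ 7.06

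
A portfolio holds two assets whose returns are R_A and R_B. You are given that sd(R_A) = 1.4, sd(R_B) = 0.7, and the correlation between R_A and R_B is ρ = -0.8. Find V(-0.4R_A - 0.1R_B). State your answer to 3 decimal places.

V(R_A) = (1.4)² = 1.96;  V(R_B) = (0.7)² = 0.49
Cov(R_A,R_B) = ρ·sd(R_A)·sd(R_B) = -0.8·1.4·0.7 = -0.784
V(-0.4R_A - 0.1R_B) = (-0.4)²·V(R_A) + (-0.1)²·V(R_B) + 2·(-0.4)·(-0.1)·Cov(R_A,R_B)
= 0.16·1.96 + 0.01·0.49 + 0.08·-0.784 = 0.25578

0.256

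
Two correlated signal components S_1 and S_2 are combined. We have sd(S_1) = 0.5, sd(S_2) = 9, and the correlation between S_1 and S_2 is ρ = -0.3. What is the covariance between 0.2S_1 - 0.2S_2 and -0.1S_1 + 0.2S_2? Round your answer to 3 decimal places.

-3.326

Var(S_1) = (0.5)² = 0.25;  Var(S_2) = (9)² = 81
Cov(S_1,S_2) = ρ·sd(S_1)·sd(S_2) = -0.3·0.5·9 = -1.35
Cov(0.2S_1 - 0.2S_2, -0.1S_1 + 0.2S_2) = (0.2)(-0.1)Var(S_1) + (-0.2)(0.2)Var(S_2) + [(0.2)(0.2) + (-0.2)(-0.1)]Cov(S_1,S_2)
= -0.02·0.25 + -0.04·81 + 0.06·-1.35 = -3.326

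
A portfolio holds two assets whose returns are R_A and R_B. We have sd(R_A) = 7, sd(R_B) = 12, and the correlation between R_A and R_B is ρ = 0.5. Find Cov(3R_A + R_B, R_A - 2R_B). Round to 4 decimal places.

V(R_A) = (7)² = 49;  V(R_B) = (12)² = 144
Cov(R_A,R_B) = ρ·sd(R_A)·sd(R_B) = 0.5·7·12 = 42
Cov(3R_A + R_B, R_A - 2R_B) = (3)(1)V(R_A) + (1)(-2)V(R_B) + [(3)(-2) + (1)(1)]Cov(R_A,R_B)
= 3·49 + -2·144 + -5·42 = -351

-351.0000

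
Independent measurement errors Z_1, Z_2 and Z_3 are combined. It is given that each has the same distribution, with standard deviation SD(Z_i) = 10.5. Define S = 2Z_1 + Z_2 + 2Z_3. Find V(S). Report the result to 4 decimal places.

V(Z_i) = (10.5)² = 110.25
By independence, V(S) = (2)²V(Z_1) + (1)²V(Z_2) + (2)²V(Z_3)
= (2)²·110.25 + (1)²·110.25 + (2)²·110.25 = 992.25

992.2500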